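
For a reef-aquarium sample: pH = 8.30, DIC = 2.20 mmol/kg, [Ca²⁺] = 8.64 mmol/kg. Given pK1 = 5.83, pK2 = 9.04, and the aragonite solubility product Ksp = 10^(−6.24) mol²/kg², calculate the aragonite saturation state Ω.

α₂ = 1 / (1 + [H⁺]/K2 + [H⁺]²/(K1K2)) = 1 / (1 + 10^+0.74 + 10^-1.73)
   = 1 / (1 + 5.4954 + 0.018621) = 1/6.5140 = 0.1535
[CO3²⁻] = α₂ × DIC = 0.1535 × 2.20 = 0.3377 mmol/kg
Ksp = 10^(−6.24) = 5.754×10^-7
Ω = [Ca²⁺][CO3²⁻]/Ksp = (8.64×10^-3)(3.377×10^-4) / 5.754×10^-7 = 5.07

Ω = 5.07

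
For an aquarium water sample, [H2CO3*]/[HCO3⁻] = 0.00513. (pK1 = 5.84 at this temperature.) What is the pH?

pH = 8.13

From K1 = [H⁺][HCO3⁻]/[H2CO3*]:  pH = pK1 − log₁₀([H2CO3*]/[HCO3⁻])
log₁₀(0.00513) = -2.290
pH = 5.84 − (-2.290) = 8.13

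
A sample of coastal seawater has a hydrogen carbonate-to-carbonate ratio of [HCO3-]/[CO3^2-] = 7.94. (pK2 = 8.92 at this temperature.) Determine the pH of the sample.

From K2 = [H⁺][CO3^2-]/[HCO3-]:  pH = pK2 − log₁₀([HCO3-]/[CO3^2-])
log₁₀(7.94) = +0.900
pH = 8.92 − (+0.900) = 8.02

pH = 8.02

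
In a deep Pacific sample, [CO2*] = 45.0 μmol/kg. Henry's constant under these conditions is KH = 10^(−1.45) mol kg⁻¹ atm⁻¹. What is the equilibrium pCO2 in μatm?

pCO2 = 1270 μatm

KH = 10^(−1.45) = 3.548×10^-2 mol kg⁻¹ atm⁻¹
pCO2 = [CO2*]/KH = 45.0×10^-6 / 3.548×10^-2 = 1.27×10^-3 atm = 1270 μatm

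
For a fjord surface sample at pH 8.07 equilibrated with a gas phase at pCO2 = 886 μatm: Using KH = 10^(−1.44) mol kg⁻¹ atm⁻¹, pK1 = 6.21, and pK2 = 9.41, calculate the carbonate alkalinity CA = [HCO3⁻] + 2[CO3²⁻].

CA = 2.54 mmol/kg

[CO2*] = KH · pCO2 = 10^(−1.44) × 886×10^-6 = 3.217×10^-5 mol/kg
α₀ = 1/(1 + K1/[H⁺] + K1K2/[H⁺]²) = 1/(1 + 10^+1.86 + 10^+0.52) = 0.01303
DIC = [CO2*]/α₀ = 3.217×10^-5 / 0.01303 = 2.469 mmol/kg
CA = (α₁ + 2α₂)·DIC = (0.9438 + 2×0.04314) × 2.469 = 2.54 mmol/kg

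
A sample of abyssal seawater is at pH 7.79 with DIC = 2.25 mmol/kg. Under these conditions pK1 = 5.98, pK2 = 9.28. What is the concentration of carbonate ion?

[CO3²⁻] = 0.0695 mmol/kg

α₂ = 1 / (1 + [H⁺]/K2 + [H⁺]²/(K1K2)) = 1 / (1 + 10^+1.49 + 10^-0.32)
   = 1 / (1 + 30.903 + 0.47863) = 1/32.382 = 0.03088
[CO3²⁻] = α₂ × DIC = 0.03088 × 2.25 = 0.0695 mmol/kg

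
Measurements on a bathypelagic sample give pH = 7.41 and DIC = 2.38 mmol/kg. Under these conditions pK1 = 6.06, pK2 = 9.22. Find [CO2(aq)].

α₀ = 1 / (1 + K1/[H⁺] + K1K2/[H⁺]²) = 1 / (1 + 10^+1.35 + 10^-0.46)
   = 1 / (1 + 22.387 + 0.34674) = 1/23.734 = 0.04213
[CO2*] = α₀ × DIC = 0.04213 × 2.38 = 0.100 mmol/kg

[CO2*] = 0.100 mmol/kg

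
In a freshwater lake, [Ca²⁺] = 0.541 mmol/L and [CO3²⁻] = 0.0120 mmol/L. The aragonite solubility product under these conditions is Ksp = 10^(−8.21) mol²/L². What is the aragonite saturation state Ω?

Ksp = 10^(−8.21) = 6.166×10^-9
Ω = [Ca²⁺][CO3²⁻]/Ksp = (0.541×10^-3)(0.0120×10^-3) / 6.166×10^-9 = 1.05

Ω = 1.05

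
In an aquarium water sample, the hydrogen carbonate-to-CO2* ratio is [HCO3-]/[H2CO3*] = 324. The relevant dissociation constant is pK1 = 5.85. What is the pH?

pH = 8.36

From K1 = [H⁺][HCO3-]/[H2CO3*]:  pH = pK1 + log₁₀([HCO3-]/[H2CO3*])
log₁₀(324) = +2.511
pH = 5.85 + (+2.511) = 8.36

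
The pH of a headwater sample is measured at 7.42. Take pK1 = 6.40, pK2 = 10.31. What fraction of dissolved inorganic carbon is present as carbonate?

α₂ = 0.00117

α₂ = 1 / (1 + [H⁺]/K2 + [H⁺]²/(K1K2)) = 1 / (1 + 10^+2.89 + 10^+1.87)
   = 1 / (1 + 776.25 + 74.131) = 1/851.38 = 0.001175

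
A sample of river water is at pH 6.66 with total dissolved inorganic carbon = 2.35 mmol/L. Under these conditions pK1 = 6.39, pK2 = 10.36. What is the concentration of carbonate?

α₂ = 1 / (1 + [H⁺]/K2 + [H⁺]²/(K1K2)) = 1 / (1 + 10^+3.70 + 10^+3.43)
   = 1 / (1 + 5011.9 + 2691.5) = 1/7704.4 = 0.0001298
[CO3²⁻] = α₂ × DIC = 0.0001298 × 2.35 = 0.000305 mmol/L = 0.305 μmol/L

[CO3²⁻] = 0.305 μmol/L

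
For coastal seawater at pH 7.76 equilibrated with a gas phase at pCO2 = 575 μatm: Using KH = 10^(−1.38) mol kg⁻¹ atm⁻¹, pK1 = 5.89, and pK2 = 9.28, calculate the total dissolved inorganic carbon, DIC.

DIC = 1.85 mmol/kg

[CO2*] = KH · pCO2 = 10^(−1.38) × 575×10^-6 = 2.397×10^-5 mol/kg
α₀ = 1/(1 + K1/[H⁺] + K1K2/[H⁺]²) = 1/(1 + 10^+1.87 + 10^+0.35) = 0.01292
DIC = [CO2*]/α₀ = 2.397×10^-5 / 0.01292 = 1.85 mmol/kg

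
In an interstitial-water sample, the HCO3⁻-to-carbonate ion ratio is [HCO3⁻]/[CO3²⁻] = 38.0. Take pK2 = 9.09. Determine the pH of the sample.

pH = 7.51

From K2 = [H⁺][CO3²⁻]/[HCO3⁻]:  pH = pK2 − log₁₀([HCO3⁻]/[CO3²⁻])
log₁₀(38.0) = +1.580
pH = 9.09 − (+1.580) = 7.51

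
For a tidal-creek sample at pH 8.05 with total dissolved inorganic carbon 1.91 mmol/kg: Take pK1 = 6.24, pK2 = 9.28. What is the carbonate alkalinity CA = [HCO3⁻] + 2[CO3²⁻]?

CA = 1.99 mmol/kg

CA = [HCO3⁻] + 2[CO3²⁻] = (α₁ + 2α₂)·DIC
At pH 8.05: [H⁺]/K1 = 10^-1.81 = 0.015488, K2/[H⁺] = 10^-1.23 = 0.058884
α₁ = 1/(1 + 0.015488 + 0.058884) = 1/1.0744 = 0.9308; α₂ = α₁·K2/[H⁺] = 0.05481
α₁ + 2α₂ = 1.0404
CA = 1.0404 × 1.91 = 1.99 mmol/kg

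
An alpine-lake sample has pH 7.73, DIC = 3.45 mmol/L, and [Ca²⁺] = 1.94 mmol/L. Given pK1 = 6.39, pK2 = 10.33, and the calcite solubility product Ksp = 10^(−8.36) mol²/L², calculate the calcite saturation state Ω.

α₂ = 1 / (1 + [H⁺]/K2 + [H⁺]²/(K1K2)) = 1 / (1 + 10^+2.60 + 10^+1.26)
   = 1 / (1 + 398.11 + 18.197) = 1/417.30 = 0.002396
[CO3²⁻] = α₂ × DIC = 0.002396 × 3.45 = 0.008267 mmol/L = 8.267 μmol/L
Ksp = 10^(−8.36) = 4.365×10^-9
Ω = [Ca²⁺][CO3²⁻]/Ksp = (1.94×10^-3)(8.267×10^-6) / 4.365×10^-9 = 3.67

Ω = 3.67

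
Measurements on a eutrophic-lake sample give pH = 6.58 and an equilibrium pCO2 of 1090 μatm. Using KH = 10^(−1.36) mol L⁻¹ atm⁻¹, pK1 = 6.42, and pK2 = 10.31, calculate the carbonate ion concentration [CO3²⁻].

[CO2*] = KH · pCO2 = 10^(−1.36) × 1090×10^-6 = 4.758×10^-5 mol/L
α₀ = 1/(1 + K1/[H⁺] + K1K2/[H⁺]²) = 1/(1 + 10^+0.16 + 10^-3.57) = 0.4089
DIC = [CO2*]/α₀ = 4.758×10^-5 / 0.4089 = 0.1164 mmol/L
[CO3²⁻] = α₂·DIC; α₂ = 0.0001101, so [CO3²⁻] = 0.0001101 × 0.1164 = 1.28×10^-5 mmol/L = 0.0128 μmol/L

[CO3²⁻] = 0.0128 μmol/L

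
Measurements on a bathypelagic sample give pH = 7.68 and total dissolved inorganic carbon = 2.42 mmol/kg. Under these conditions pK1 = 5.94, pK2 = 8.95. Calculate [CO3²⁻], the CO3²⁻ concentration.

[CO3²⁻] = 0.121 mmol/kg

α₂ = 1 / (1 + [H⁺]/K2 + [H⁺]²/(K1K2)) = 1 / (1 + 10^+1.27 + 10^-0.47)
   = 1 / (1 + 18.621 + 0.33884) = 1/19.960 = 0.05010
[CO3²⁻] = α₂ × DIC = 0.05010 × 2.42 = 0.121 mmol/kg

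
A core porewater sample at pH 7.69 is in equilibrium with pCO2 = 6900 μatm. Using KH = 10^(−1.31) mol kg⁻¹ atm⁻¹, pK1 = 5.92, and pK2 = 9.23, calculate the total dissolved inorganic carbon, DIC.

[CO2*] = KH · pCO2 = 10^(−1.31) × 6900×10^-6 = 3.379×10^-4 mol/kg
α₀ = 1/(1 + K1/[H⁺] + K1K2/[H⁺]²) = 1/(1 + 10^+1.77 + 10^+0.23) = 0.01624
DIC = [CO2*]/α₀ = 3.379×10^-4 / 0.01624 = 20.8 mmol/kg

DIC = 20.8 mmol/kg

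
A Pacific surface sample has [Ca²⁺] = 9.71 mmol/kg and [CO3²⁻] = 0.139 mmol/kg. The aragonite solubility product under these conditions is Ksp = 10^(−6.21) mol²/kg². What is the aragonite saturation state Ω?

Ksp = 10^(−6.21) = 6.166×10^-7
Ω = [Ca²⁺][CO3²⁻]/Ksp = (9.71×10^-3)(0.139×10^-3) / 6.166×10^-7 = 2.19

Ω = 2.19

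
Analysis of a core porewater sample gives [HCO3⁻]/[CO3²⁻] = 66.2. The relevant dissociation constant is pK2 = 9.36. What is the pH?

From K2 = [H⁺][CO3²⁻]/[HCO3⁻]:  pH = pK2 − log₁₀([HCO3⁻]/[CO3²⁻])
log₁₀(66.2) = +1.821
pH = 9.36 − (+1.821) = 7.54

pH = 7.54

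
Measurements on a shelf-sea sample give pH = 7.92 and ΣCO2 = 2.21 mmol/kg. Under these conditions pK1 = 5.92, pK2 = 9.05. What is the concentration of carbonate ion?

[CO3²⁻] = 0.151 mmol/kg

α₂ = 1 / (1 + [H⁺]/K2 + [H⁺]²/(K1K2)) = 1 / (1 + 10^+1.13 + 10^-0.87)
   = 1 / (1 + 13.490 + 0.13490) = 1/14.625 = 0.06838
[CO3²⁻] = α₂ × DIC = 0.06838 × 2.21 = 0.151 mmol/kg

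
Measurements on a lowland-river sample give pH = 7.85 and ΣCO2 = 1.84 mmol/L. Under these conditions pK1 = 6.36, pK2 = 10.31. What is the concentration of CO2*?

α₀ = 1 / (1 + K1/[H⁺] + K1K2/[H⁺]²) = 1 / (1 + 10^+1.49 + 10^-0.97)
   = 1 / (1 + 30.903 + 0.10715) = 1/32.010 = 0.03124
[CO2*] = α₀ × DIC = 0.03124 × 1.84 = 0.0575 mmol/L

[CO2*] = 0.0575 mmol/L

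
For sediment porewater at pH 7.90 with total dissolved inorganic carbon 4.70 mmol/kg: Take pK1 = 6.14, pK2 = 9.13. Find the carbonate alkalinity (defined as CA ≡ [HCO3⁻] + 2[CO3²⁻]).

CA = 4.88 mmol/kg

CA = [HCO3⁻] + 2[CO3²⁻] = (α₁ + 2α₂)·DIC
At pH 7.90: [H⁺]/K1 = 10^-1.76 = 0.017378, K2/[H⁺] = 10^-1.23 = 0.058884
α₁ = 1/(1 + 0.017378 + 0.058884) = 1/1.0763 = 0.9291; α₂ = α₁·K2/[H⁺] = 0.05471
α₁ + 2α₂ = 1.0386
CA = 1.0386 × 4.70 = 4.88 mmol/kg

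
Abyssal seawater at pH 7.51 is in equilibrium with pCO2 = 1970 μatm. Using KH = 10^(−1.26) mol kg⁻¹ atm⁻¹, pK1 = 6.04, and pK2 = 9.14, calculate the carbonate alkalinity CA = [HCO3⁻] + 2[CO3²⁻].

[CO2*] = KH · pCO2 = 10^(−1.26) × 1970×10^-6 = 1.083×10^-4 mol/kg
α₀ = 1/(1 + K1/[H⁺] + K1K2/[H⁺]²) = 1/(1 + 10^+1.47 + 10^-0.16) = 0.03205
DIC = [CO2*]/α₀ = 1.083×10^-4 / 0.03205 = 3.378 mmol/kg
CA = (α₁ + 2α₂)·DIC = (0.9458 + 2×0.02217) × 3.378 = 3.34 mmol/kg

CA = 3.34 mmol/kg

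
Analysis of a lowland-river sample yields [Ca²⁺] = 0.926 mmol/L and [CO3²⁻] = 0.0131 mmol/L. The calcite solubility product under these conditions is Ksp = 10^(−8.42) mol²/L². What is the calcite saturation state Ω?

Ksp = 10^(−8.42) = 3.802×10^-9
Ω = [Ca²⁺][CO3²⁻]/Ksp = (0.926×10^-3)(0.0131×10^-3) / 3.802×10^-9 = 3.19

Ω = 3.19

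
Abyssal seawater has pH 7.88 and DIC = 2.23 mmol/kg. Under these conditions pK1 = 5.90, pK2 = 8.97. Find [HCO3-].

α₁ = 1 / (1 + [H⁺]/K1 + K2/[H⁺]) = 1 / (1 + 10^-1.98 + 10^-1.09)
   = 1 / (1 + 0.010471 + 0.081283) = 1/1.0918 = 0.9160
[HCO3⁻] = α₁ × DIC = 0.9160 × 2.23 = 2.04 mmol/kg

[HCO3⁻] = 2.04 mmol/kg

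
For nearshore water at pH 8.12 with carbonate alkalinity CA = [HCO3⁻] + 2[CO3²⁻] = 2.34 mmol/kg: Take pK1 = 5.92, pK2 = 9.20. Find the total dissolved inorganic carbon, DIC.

CA = [HCO3⁻] + 2[CO3²⁻] = (α₁ + 2α₂)·DIC
At pH 8.12: [H⁺]/K1 = 10^-2.20 = 0.0063096, K2/[H⁺] = 10^-1.08 = 0.083176
α₁ = 1/(1 + 0.0063096 + 0.083176) = 1/1.0895 = 0.9179; α₂ = α₁·K2/[H⁺] = 0.07634
α₁ + 2α₂ = 1.0706
DIC = CA / (α₁ + 2α₂) = 2.34 / 1.0706 = 2.19 mmol/kg

DIC = 2.19 mmol/kg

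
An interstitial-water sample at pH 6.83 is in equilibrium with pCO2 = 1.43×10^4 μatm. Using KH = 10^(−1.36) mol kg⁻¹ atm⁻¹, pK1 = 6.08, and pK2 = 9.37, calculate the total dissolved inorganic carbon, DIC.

[CO2*] = KH · pCO2 = 10^(−1.36) × 1.43×10^4×10^-6 = 6.242×10^-4 mol/kg
α₀ = 1/(1 + K1/[H⁺] + K1K2/[H⁺]²) = 1/(1 + 10^+0.75 + 10^-1.79) = 0.1506
DIC = [CO2*]/α₀ = 6.242×10^-4 / 0.1506 = 4.14 mmol/kg

DIC = 4.14 mmol/kg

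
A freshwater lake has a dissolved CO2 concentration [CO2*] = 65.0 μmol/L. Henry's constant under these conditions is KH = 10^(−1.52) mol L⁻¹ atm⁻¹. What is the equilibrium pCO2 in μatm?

pCO2 = 2150 μatm

KH = 10^(−1.52) = 3.020×10^-2 mol L⁻¹ atm⁻¹
pCO2 = [CO2*]/KH = 65.0×10^-6 / 3.020×10^-2 = 2.15×10^-3 atm = 2150 μatm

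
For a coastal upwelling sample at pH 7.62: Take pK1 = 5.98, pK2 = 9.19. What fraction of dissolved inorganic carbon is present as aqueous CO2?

α₀ = 1 / (1 + K1/[H⁺] + K1K2/[H⁺]²) = 1 / (1 + 10^+1.64 + 10^+0.07)
   = 1 / (1 + 43.652 + 1.1749) = 1/45.826 = 0.02182

α₀ = 0.0218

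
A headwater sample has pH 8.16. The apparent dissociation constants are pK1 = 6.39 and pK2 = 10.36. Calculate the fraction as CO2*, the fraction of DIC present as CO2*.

α₀ = 0.0166

α₀ = 1 / (1 + K1/[H⁺] + K1K2/[H⁺]²) = 1 / (1 + 10^+1.77 + 10^-0.43)
   = 1 / (1 + 58.884 + 0.37154) = 1/60.256 = 0.01660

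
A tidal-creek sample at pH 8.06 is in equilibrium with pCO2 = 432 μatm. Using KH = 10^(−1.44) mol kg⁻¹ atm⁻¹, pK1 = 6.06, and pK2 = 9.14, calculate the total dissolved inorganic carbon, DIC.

[CO2*] = KH · pCO2 = 10^(−1.44) × 432×10^-6 = 1.568×10^-5 mol/kg
α₀ = 1/(1 + K1/[H⁺] + K1K2/[H⁺]²) = 1/(1 + 10^+2.00 + 10^+0.92) = 0.009148
DIC = [CO2*]/α₀ = 1.568×10^-5 / 0.009148 = 1.71 mmol/kg

DIC = 1.71 mmol/kg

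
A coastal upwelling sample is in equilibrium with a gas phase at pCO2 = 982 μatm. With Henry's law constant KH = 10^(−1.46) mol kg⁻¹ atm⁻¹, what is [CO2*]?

KH = 10^(−1.46) = 3.467×10^-2 mol kg⁻¹ atm⁻¹
[CO2*] = KH · pCO2 = 3.467×10^-2 × 982×10^-6 atm = 3.40×10^-5 mol/kg

[CO2*] = 34.0 μmol/kg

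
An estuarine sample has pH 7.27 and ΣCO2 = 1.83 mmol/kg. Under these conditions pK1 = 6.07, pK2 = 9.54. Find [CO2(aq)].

α₀ = 1 / (1 + K1/[H⁺] + K1K2/[H⁺]²) = 1 / (1 + 10^+1.20 + 10^-1.07)
   = 1 / (1 + 15.849 + 0.085114) = 1/16.934 = 0.05905
[CO2*] = α₀ × DIC = 0.05905 × 1.83 = 0.108 mmol/kg

[CO2*] = 0.108 mmol/kg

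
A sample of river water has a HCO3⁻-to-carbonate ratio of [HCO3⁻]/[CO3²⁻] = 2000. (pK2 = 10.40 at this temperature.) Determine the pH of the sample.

From K2 = [H⁺][CO3²⁻]/[HCO3⁻]:  pH = pK2 − log₁₀([HCO3⁻]/[CO3²⁻])
log₁₀(2000) = +3.301
pH = 10.40 − (+3.301) = 7.10

pH = 7.10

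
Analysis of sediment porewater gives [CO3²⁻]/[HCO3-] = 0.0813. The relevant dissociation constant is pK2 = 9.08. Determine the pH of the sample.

From K2 = [H⁺][CO3²⁻]/[HCO3-]:  pH = pK2 + log₁₀([CO3²⁻]/[HCO3-])
log₁₀(0.0813) = -1.090
pH = 9.08 + (-1.090) = 7.99

pH = 7.99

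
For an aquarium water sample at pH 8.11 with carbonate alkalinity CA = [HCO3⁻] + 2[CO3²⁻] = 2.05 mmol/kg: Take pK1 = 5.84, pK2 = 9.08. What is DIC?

DIC = 1.88 mmol/kg

CA = [HCO3⁻] + 2[CO3²⁻] = (α₁ + 2α₂)·DIC
At pH 8.11: [H⁺]/K1 = 10^-2.27 = 0.0053703, K2/[H⁺] = 10^-0.97 = 0.10715
α₁ = 1/(1 + 0.0053703 + 0.10715) = 1/1.1125 = 0.8989; α₂ = α₁·K2/[H⁺] = 0.09631
α₁ + 2α₂ = 1.0915
DIC = CA / (α₁ + 2α₂) = 2.05 / 1.0915 = 1.88 mmol/kg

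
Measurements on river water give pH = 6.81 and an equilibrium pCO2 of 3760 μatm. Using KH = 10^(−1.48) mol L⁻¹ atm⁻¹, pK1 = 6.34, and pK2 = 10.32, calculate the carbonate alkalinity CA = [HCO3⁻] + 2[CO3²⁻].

[CO2*] = KH · pCO2 = 10^(−1.48) × 3760×10^-6 = 1.245×10^-4 mol/L
α₀ = 1/(1 + K1/[H⁺] + K1K2/[H⁺]²) = 1/(1 + 10^+0.47 + 10^-3.04) = 0.2530
DIC = [CO2*]/α₀ = 1.245×10^-4 / 0.2530 = 0.4921 mmol/L
CA = (α₁ + 2α₂)·DIC = (0.7467 + 2×0.0002308) × 0.4921 = 0.368 mmol/L

CA = 0.368 mmol/L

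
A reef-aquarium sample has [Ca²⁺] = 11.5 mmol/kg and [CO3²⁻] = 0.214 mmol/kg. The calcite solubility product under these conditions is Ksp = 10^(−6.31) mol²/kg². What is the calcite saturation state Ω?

Ksp = 10^(−6.31) = 4.898×10^-7
Ω = [Ca²⁺][CO3²⁻]/Ksp = (11.5×10^-3)(0.214×10^-3) / 4.898×10^-7 = 5.02

Ω = 5.02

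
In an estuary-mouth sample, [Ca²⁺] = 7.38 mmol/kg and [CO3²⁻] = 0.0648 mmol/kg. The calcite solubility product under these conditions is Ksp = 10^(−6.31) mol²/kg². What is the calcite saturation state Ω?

Ksp = 10^(−6.31) = 4.898×10^-7
Ω = [Ca²⁺][CO3²⁻]/Ksp = (7.38×10^-3)(0.0648×10^-3) / 4.898×10^-7 = 0.976

Ω = 0.976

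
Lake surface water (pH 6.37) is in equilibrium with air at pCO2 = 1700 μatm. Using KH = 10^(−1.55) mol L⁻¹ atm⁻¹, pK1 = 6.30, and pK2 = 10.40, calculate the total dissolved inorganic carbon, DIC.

[CO2*] = KH · pCO2 = 10^(−1.55) × 1700×10^-6 = 4.791×10^-5 mol/L
α₀ = 1/(1 + K1/[H⁺] + K1K2/[H⁺]²) = 1/(1 + 10^+0.07 + 10^-3.96) = 0.4598
DIC = [CO2*]/α₀ = 4.791×10^-5 / 0.4598 = 0.104 mmol/L

DIC = 0.104 mmol/L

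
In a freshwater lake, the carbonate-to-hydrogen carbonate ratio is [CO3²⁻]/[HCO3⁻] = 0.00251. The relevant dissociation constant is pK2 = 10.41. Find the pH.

pH = 7.81

From K2 = [H⁺][CO3²⁻]/[HCO3⁻]:  pH = pK2 + log₁₀([CO3²⁻]/[HCO3⁻])
log₁₀(0.00251) = -2.600
pH = 10.41 + (-2.600) = 7.81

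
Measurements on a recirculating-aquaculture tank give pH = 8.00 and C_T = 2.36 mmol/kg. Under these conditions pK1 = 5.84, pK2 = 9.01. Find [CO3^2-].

α₂ = 1 / (1 + [H⁺]/K2 + [H⁺]²/(K1K2)) = 1 / (1 + 10^+1.01 + 10^-1.15)
   = 1 / (1 + 10.233 + 0.070795) = 1/11.304 = 0.08847
[CO3²⁻] = α₂ × DIC = 0.08847 × 2.36 = 0.209 mmol/kg

[CO3²⁻] = 0.209 mmol/kg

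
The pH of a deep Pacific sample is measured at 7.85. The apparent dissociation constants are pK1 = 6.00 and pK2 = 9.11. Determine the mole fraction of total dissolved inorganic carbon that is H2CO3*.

α₀ = 0.0132

α₀ = 1 / (1 + K1/[H⁺] + K1K2/[H⁺]²) = 1 / (1 + 10^+1.85 + 10^+0.59)
   = 1 / (1 + 70.795 + 3.8905) = 1/75.685 = 0.01321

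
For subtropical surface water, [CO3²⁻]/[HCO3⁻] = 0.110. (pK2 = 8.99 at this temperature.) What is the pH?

From K2 = [H⁺][CO3²⁻]/[HCO3⁻]:  pH = pK2 + log₁₀([CO3²⁻]/[HCO3⁻])
log₁₀(0.110) = -0.959
pH = 8.99 + (-0.959) = 8.03

pH = 8.03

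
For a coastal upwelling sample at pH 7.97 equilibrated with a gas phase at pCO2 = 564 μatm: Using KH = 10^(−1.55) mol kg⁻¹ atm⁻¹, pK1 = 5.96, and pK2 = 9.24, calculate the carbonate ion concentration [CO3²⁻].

[CO3²⁻] = 0.0874 mmol/kg

[CO2*] = KH · pCO2 = 10^(−1.55) × 564×10^-6 = 1.590×10^-5 mol/kg
α₀ = 1/(1 + K1/[H⁺] + K1K2/[H⁺]²) = 1/(1 + 10^+2.01 + 10^+0.74) = 0.009189
DIC = [CO2*]/α₀ = 1.590×10^-5 / 0.009189 = 1.730 mmol/kg
[CO3²⁻] = α₂·DIC; α₂ = 0.05050, so [CO3²⁻] = 0.05050 × 1.730 = 0.0874 mmol/kg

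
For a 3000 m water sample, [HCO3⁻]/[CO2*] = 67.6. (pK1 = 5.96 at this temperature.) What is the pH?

From K1 = [H⁺][HCO3⁻]/[CO2*]:  pH = pK1 + log₁₀([HCO3⁻]/[CO2*])
log₁₀(67.6) = +1.830
pH = 5.96 + (+1.830) = 7.79

pH = 7.79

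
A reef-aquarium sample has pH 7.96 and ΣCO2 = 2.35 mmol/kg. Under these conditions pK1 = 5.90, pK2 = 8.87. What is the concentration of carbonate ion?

α₂ = 1 / (1 + [H⁺]/K2 + [H⁺]²/(K1K2)) = 1 / (1 + 10^+0.91 + 10^-1.15)
   = 1 / (1 + 8.1283 + 0.070795) = 1/9.1991 = 0.1087
[CO3²⁻] = α₂ × DIC = 0.1087 × 2.35 = 0.255 mmol/kg

[CO3²⁻] = 0.255 mmol/kg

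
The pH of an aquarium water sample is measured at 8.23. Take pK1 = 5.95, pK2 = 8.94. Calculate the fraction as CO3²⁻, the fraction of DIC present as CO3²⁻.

α₂ = 1 / (1 + [H⁺]/K2 + [H⁺]²/(K1K2)) = 1 / (1 + 10^+0.71 + 10^-1.57)
   = 1 / (1 + 5.1286 + 0.026915) = 1/6.1555 = 0.1625

α₂ = 0.162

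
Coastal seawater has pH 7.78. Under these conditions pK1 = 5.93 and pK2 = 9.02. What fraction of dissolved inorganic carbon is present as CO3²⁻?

α₂ = 0.0537

α₂ = 1 / (1 + [H⁺]/K2 + [H⁺]²/(K1K2)) = 1 / (1 + 10^+1.24 + 10^-0.61)
   = 1 / (1 + 17.378 + 0.24547) = 1/18.623 = 0.05370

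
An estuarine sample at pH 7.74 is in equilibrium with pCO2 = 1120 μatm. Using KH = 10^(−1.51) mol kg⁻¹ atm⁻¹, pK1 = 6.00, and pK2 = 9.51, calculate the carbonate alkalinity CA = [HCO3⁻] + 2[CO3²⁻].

CA = 1.97 mmol/kg

[CO2*] = KH · pCO2 = 10^(−1.51) × 1120×10^-6 = 3.461×10^-5 mol/kg
α₀ = 1/(1 + K1/[H⁺] + K1K2/[H⁺]²) = 1/(1 + 10^+1.74 + 10^-0.03) = 0.01758
DIC = [CO2*]/α₀ = 3.461×10^-5 / 0.01758 = 1.969 mmol/kg
CA = (α₁ + 2α₂)·DIC = (0.9660 + 2×0.01641) × 1.969 = 1.97 mmol/kg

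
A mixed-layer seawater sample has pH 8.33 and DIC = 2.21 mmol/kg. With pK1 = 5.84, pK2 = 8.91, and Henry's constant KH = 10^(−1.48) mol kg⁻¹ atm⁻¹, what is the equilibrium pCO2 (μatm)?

α₀ = 1 / (1 + K1/[H⁺] + K1K2/[H⁺]²) = 1 / (1 + 10^+2.49 + 10^+1.91)
   = 1 / (1 + 309.03 + 81.283) = 1/391.31 = 0.002556
[CO2*] = α₀ × DIC = 0.002556 × 2.21 = 0.005648 mmol/kg = 5.648 μmol/kg
pCO2 = [CO2*]/KH = 5.648×10^-6 / 3.311×10^-2 = 171 μatm

pCO2 = 171 μatm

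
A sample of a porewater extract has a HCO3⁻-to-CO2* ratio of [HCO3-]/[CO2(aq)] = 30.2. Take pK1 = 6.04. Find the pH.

From K1 = [H⁺][HCO3-]/[CO2(aq)]:  pH = pK1 + log₁₀([HCO3-]/[CO2(aq)])
log₁₀(30.2) = +1.480
pH = 6.04 + (+1.480) = 7.52

pH = 7.52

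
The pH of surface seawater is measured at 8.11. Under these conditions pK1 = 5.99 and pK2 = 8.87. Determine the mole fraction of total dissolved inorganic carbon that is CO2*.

α₀ = 1 / (1 + K1/[H⁺] + K1K2/[H⁺]²) = 1 / (1 + 10^+2.12 + 10^+1.36)
   = 1 / (1 + 131.83 + 22.909) = 1/155.73 = 0.006421

α₀ = 0.00642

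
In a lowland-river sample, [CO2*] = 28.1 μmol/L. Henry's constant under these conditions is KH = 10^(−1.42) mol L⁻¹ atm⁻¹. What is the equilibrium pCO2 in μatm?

KH = 10^(−1.42) = 3.802×10^-2 mol L⁻¹ atm⁻¹
pCO2 = [CO2*]/KH = 28.1×10^-6 / 3.802×10^-2 = 7.39×10^-4 atm = 739 μatm

pCO2 = 739 μatm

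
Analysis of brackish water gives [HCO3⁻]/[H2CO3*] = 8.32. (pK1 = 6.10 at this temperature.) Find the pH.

From K1 = [H⁺][HCO3⁻]/[H2CO3*]:  pH = pK1 + log₁₀([HCO3⁻]/[H2CO3*])
log₁₀(8.32) = +0.920
pH = 6.10 + (+0.920) = 7.02

pH = 7.02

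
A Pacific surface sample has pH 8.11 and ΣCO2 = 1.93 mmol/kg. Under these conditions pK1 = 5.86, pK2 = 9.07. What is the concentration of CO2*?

[CO2*] = 9.73 μmol/kg

α₀ = 1 / (1 + K1/[H⁺] + K1K2/[H⁺]²) = 1 / (1 + 10^+2.25 + 10^+1.29)
   = 1 / (1 + 177.83 + 19.498) = 1/198.33 = 0.005042
[CO2*] = α₀ × DIC = 0.005042 × 1.93 = 0.00973 mmol/kg = 9.73 μmol/kg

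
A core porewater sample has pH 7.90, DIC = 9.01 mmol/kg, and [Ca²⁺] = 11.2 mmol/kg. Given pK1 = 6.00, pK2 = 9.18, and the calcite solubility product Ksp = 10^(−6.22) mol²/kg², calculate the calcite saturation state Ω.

α₂ = 1 / (1 + [H⁺]/K2 + [H⁺]²/(K1K2)) = 1 / (1 + 10^+1.28 + 10^-0.62)
   = 1 / (1 + 19.055 + 0.23988) = 1/20.294 = 0.04927
[CO3²⁻] = α₂ × DIC = 0.04927 × 9.01 = 0.4440 mmol/kg
Ksp = 10^(−6.22) = 6.026×10^-7
Ω = [Ca²⁺][CO3²⁻]/Ksp = (11.2×10^-3)(4.440×10^-4) / 6.026×10^-7 = 8.25

Ω = 8.25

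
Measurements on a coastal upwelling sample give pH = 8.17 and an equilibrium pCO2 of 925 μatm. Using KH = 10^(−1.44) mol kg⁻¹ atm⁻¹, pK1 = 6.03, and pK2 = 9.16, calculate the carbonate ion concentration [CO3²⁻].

[CO3²⁻] = 0.474 mmol/kg

[CO2*] = KH · pCO2 = 10^(−1.44) × 925×10^-6 = 3.358×10^-5 mol/kg
α₀ = 1/(1 + K1/[H⁺] + K1K2/[H⁺]²) = 1/(1 + 10^+2.14 + 10^+1.15) = 0.006529
DIC = [CO2*]/α₀ = 3.358×10^-5 / 0.006529 = 5.144 mmol/kg
[CO3²⁻] = α₂·DIC; α₂ = 0.09222, so [CO3²⁻] = 0.09222 × 5.144 = 0.474 mmol/kg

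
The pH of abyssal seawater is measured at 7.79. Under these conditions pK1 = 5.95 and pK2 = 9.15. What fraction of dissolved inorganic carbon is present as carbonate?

α₂ = 0.0413

α₂ = 1 / (1 + [H⁺]/K2 + [H⁺]²/(K1K2)) = 1 / (1 + 10^+1.36 + 10^-0.48)
   = 1 / (1 + 22.909 + 0.33113) = 1/24.240 = 0.04125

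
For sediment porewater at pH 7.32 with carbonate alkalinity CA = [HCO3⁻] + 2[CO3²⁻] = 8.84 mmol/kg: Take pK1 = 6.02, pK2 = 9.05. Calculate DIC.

DIC = 9.11 mmol/kg

CA = [HCO3⁻] + 2[CO3²⁻] = (α₁ + 2α₂)·DIC
At pH 7.32: [H⁺]/K1 = 10^-1.30 = 0.050119, K2/[H⁺] = 10^-1.73 = 0.018621
α₁ = 1/(1 + 0.050119 + 0.018621) = 1/1.0687 = 0.9357; α₂ = α₁·K2/[H⁺] = 0.01742
α₁ + 2α₂ = 0.9705
DIC = CA / (α₁ + 2α₂) = 8.84 / 0.9705 = 9.11 mmol/kg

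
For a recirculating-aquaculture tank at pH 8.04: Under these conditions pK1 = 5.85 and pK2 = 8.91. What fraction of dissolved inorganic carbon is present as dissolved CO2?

α₀ = 0.00566

α₀ = 1 / (1 + K1/[H⁺] + K1K2/[H⁺]²) = 1 / (1 + 10^+2.19 + 10^+1.32)
   = 1 / (1 + 154.88 + 20.893) = 1/176.77 = 0.005657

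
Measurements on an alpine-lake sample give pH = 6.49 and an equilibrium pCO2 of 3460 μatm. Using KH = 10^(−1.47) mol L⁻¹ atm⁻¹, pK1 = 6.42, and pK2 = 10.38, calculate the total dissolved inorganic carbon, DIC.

DIC = 0.255 mmol/L

[CO2*] = KH · pCO2 = 10^(−1.47) × 3460×10^-6 = 1.172×10^-4 mol/L
α₀ = 1/(1 + K1/[H⁺] + K1K2/[H⁺]²) = 1/(1 + 10^+0.07 + 10^-3.82) = 0.4598
DIC = [CO2*]/α₀ = 1.172×10^-4 / 0.4598 = 0.255 mmol/L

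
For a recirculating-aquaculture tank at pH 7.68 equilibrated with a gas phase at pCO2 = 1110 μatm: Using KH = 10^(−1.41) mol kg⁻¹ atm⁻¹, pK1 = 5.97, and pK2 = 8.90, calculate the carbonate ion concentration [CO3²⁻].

[CO3²⁻] = 0.133 mmol/kg

[CO2*] = KH · pCO2 = 10^(−1.41) × 1110×10^-6 = 4.318×10^-5 mol/kg
α₀ = 1/(1 + K1/[H⁺] + K1K2/[H⁺]²) = 1/(1 + 10^+1.71 + 10^+0.49) = 0.01806
DIC = [CO2*]/α₀ = 4.318×10^-5 / 0.01806 = 2.391 mmol/kg
[CO3²⁻] = α₂·DIC; α₂ = 0.05581, so [CO3²⁻] = 0.05581 × 2.391 = 0.133 mmol/kg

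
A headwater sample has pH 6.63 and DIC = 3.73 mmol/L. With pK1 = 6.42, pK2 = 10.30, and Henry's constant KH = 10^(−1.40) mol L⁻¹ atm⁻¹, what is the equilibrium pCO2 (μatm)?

pCO2 = 3.57×10^4 μatm

α₀ = 1 / (1 + K1/[H⁺] + K1K2/[H⁺]²) = 1 / (1 + 10^+0.21 + 10^-3.46)
   = 1 / (1 + 1.6218 + 0.00034674) = 1/2.6222 = 0.3814
[CO2*] = α₀ × DIC = 0.3814 × 3.73 = 1.422 mmol/L
pCO2 = [CO2*]/KH = 1.422×10^-3 / 3.981×10^-2 = 3.57×10^4 μatm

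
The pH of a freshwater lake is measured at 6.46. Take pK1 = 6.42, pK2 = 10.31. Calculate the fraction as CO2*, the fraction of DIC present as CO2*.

α₀ = 0.477

α₀ = 1 / (1 + K1/[H⁺] + K1K2/[H⁺]²) = 1 / (1 + 10^+0.04 + 10^-3.81)
   = 1 / (1 + 1.0965 + 0.00015488) = 1/2.0966 = 0.4770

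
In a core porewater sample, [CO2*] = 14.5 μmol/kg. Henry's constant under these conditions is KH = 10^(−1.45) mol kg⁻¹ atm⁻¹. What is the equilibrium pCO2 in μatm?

pCO2 = 409 μatm

KH = 10^(−1.45) = 3.548×10^-2 mol kg⁻¹ atm⁻¹
pCO2 = [CO2*]/KH = 14.5×10^-6 / 3.548×10^-2 = 4.09×10^-4 atm = 409 μatm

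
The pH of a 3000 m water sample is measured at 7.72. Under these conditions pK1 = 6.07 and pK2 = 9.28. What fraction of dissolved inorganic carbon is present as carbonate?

α₂ = 1 / (1 + [H⁺]/K2 + [H⁺]²/(K1K2)) = 1 / (1 + 10^+1.56 + 10^-0.09)
   = 1 / (1 + 36.308 + 0.81283) = 1/38.121 = 0.02623

α₂ = 0.0262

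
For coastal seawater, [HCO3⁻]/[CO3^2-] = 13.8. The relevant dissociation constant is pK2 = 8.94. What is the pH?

pH = 7.80

From K2 = [H⁺][CO3^2-]/[HCO3⁻]:  pH = pK2 − log₁₀([HCO3⁻]/[CO3^2-])
log₁₀(13.8) = +1.140
pH = 8.94 − (+1.140) = 7.80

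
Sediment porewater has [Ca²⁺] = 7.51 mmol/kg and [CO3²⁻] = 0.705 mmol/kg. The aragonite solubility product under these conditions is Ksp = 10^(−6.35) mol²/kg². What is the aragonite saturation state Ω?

Ω = 11.9

Ksp = 10^(−6.35) = 4.467×10^-7
Ω = [Ca²⁺][CO3²⁻]/Ksp = (7.51×10^-3)(0.705×10^-3) / 4.467×10^-7 = 11.9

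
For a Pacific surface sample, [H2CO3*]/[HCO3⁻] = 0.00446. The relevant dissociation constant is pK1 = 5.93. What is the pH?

pH = 8.28

From K1 = [H⁺][HCO3⁻]/[H2CO3*]:  pH = pK1 − log₁₀([H2CO3*]/[HCO3⁻])
log₁₀(0.00446) = -2.351
pH = 5.93 − (-2.351) = 8.28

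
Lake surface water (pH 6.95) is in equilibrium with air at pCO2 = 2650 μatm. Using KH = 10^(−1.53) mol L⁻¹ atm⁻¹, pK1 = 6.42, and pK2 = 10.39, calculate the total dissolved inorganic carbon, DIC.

DIC = 0.343 mmol/L

[CO2*] = KH · pCO2 = 10^(−1.53) × 2650×10^-6 = 7.821×10^-5 mol/L
α₀ = 1/(1 + K1/[H⁺] + K1K2/[H⁺]²) = 1/(1 + 10^+0.53 + 10^-2.91) = 0.2278
DIC = [CO2*]/α₀ = 7.821×10^-5 / 0.2278 = 0.343 mmol/L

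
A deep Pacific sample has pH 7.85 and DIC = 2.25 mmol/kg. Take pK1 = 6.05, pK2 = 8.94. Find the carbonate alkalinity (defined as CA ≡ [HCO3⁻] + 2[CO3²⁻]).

CA = [HCO3⁻] + 2[CO3²⁻] = (α₁ + 2α₂)·DIC
At pH 7.85: [H⁺]/K1 = 10^-1.80 = 0.015849, K2/[H⁺] = 10^-1.09 = 0.081283
α₁ = 1/(1 + 0.015849 + 0.081283) = 1/1.0971 = 0.9115; α₂ = α₁·K2/[H⁺] = 0.07409
α₁ + 2α₂ = 1.0596
CA = 1.0596 × 2.25 = 2.38 mmol/kg

CA = 2.38 mmol/kg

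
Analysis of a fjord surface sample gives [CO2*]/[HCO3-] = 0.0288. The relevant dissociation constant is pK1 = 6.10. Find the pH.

From K1 = [H⁺][HCO3-]/[CO2*]:  pH = pK1 − log₁₀([CO2*]/[HCO3-])
log₁₀(0.0288) = -1.541
pH = 6.10 − (-1.541) = 7.64

pH = 7.64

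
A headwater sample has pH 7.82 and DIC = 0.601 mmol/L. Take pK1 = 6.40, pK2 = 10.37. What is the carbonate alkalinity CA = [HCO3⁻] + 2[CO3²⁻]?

CA = [HCO3⁻] + 2[CO3²⁻] = (α₁ + 2α₂)·DIC
At pH 7.82: [H⁺]/K1 = 10^-1.42 = 0.038019, K2/[H⁺] = 10^-2.55 = 0.0028184
α₁ = 1/(1 + 0.038019 + 0.0028184) = 1/1.0408 = 0.9608; α₂ = α₁·K2/[H⁺] = 0.002708
α₁ + 2α₂ = 0.9662
CA = 0.9662 × 0.601 = 0.581 mmol/L

CA = 0.581 mmol/L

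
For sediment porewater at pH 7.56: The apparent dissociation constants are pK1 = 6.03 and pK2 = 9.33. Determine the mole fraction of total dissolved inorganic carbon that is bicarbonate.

α₁ = 0.956

α₁ = 1 / (1 + [H⁺]/K1 + K2/[H⁺]) = 1 / (1 + 10^-1.53 + 10^-1.77)
   = 1 / (1 + 0.029512 + 0.016982) = 1/1.0465 = 0.9556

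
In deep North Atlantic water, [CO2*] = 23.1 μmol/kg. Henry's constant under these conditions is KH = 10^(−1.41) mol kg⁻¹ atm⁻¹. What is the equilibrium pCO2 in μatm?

KH = 10^(−1.41) = 3.890×10^-2 mol kg⁻¹ atm⁻¹
pCO2 = [CO2*]/KH = 23.1×10^-6 / 3.890×10^-2 = 5.94×10^-4 atm = 594 μatm

pCO2 = 594 μatm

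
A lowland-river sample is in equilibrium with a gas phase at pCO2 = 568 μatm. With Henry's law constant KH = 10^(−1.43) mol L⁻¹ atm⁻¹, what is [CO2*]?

[CO2*] = 21.1 μmol/L

KH = 10^(−1.43) = 3.715×10^-2 mol L⁻¹ atm⁻¹
[CO2*] = KH · pCO2 = 3.715×10^-2 × 568×10^-6 atm = 2.11×10^-5 mol/L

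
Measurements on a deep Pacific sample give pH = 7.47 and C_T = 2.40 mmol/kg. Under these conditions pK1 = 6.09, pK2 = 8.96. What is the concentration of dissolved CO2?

α₀ = 1 / (1 + K1/[H⁺] + K1K2/[H⁺]²) = 1 / (1 + 10^+1.38 + 10^-0.11)
   = 1 / (1 + 23.988 + 0.77625) = 1/25.765 = 0.03881
[CO2*] = α₀ × DIC = 0.03881 × 2.40 = 0.0932 mmol/kg

[CO2*] = 0.0932 mmol/kg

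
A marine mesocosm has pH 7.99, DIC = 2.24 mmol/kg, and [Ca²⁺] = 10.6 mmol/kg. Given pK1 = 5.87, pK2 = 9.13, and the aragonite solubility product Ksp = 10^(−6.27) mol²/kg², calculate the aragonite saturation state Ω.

Ω = 2.97

α₂ = 1 / (1 + [H⁺]/K2 + [H⁺]²/(K1K2)) = 1 / (1 + 10^+1.14 + 10^-0.98)
   = 1 / (1 + 13.804 + 0.10471) = 1/14.909 = 0.06708
[CO3²⁻] = α₂ × DIC = 0.06708 × 2.24 = 0.1502 mmol/kg
Ksp = 10^(−6.27) = 5.370×10^-7
Ω = [Ca²⁺][CO3²⁻]/Ksp = (10.6×10^-3)(1.502×10^-4) / 5.370×10^-7 = 2.97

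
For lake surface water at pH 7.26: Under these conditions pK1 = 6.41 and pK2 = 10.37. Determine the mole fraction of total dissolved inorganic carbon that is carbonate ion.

α₂ = 1 / (1 + [H⁺]/K2 + [H⁺]²/(K1K2)) = 1 / (1 + 10^+3.11 + 10^+2.26)
   = 1 / (1 + 1288.2 + 181.97) = 1/1471.2 = 0.0006797

α₂ = 0.000680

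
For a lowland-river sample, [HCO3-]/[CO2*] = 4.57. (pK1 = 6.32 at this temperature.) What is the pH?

pH = 6.98

From K1 = [H⁺][HCO3-]/[CO2*]:  pH = pK1 + log₁₀([HCO3-]/[CO2*])
log₁₀(4.57) = +0.660
pH = 6.32 + (+0.660) = 6.98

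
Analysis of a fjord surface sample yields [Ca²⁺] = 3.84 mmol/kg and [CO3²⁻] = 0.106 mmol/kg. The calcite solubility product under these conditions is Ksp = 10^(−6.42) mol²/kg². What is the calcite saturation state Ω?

Ω = 1.07

Ksp = 10^(−6.42) = 3.802×10^-7
Ω = [Ca²⁺][CO3²⁻]/Ksp = (3.84×10^-3)(0.106×10^-3) / 3.802×10^-7 = 1.07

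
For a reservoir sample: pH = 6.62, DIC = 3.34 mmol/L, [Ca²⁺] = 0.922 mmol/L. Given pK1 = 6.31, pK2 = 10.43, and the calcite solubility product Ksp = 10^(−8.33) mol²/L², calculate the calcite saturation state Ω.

Ω = 0.0684

α₂ = 1 / (1 + [H⁺]/K2 + [H⁺]²/(K1K2)) = 1 / (1 + 10^+3.81 + 10^+3.50)
   = 1 / (1 + 6456.5 + 3162.3) = 1/9619.8 = 0.0001040
[CO3²⁻] = α₂ × DIC = 0.0001040 × 3.34 = 0.0003472 mmol/L = 0.3472 μmol/L
Ksp = 10^(−8.33) = 4.677×10^-9
Ω = [Ca²⁺][CO3²⁻]/Ksp = (0.922×10^-3)(3.472×10^-7) / 4.677×10^-9 = 0.0684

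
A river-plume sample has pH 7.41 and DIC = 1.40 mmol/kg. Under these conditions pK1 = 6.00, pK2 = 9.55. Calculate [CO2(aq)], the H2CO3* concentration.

α₀ = 1 / (1 + K1/[H⁺] + K1K2/[H⁺]²) = 1 / (1 + 10^+1.41 + 10^-0.73)
   = 1 / (1 + 25.704 + 0.18621) = 1/26.890 = 0.03719
[CO2*] = α₀ × DIC = 0.03719 × 1.40 = 0.0521 mmol/kg

[CO2*] = 0.0521 mmol/kg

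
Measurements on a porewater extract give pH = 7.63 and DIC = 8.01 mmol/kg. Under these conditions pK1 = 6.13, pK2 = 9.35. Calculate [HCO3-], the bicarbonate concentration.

[HCO3⁻] = 7.62 mmol/kg

α₁ = 1 / (1 + [H⁺]/K1 + K2/[H⁺]) = 1 / (1 + 10^-1.50 + 10^-1.72)
   = 1 / (1 + 0.031623 + 0.019055) = 1/1.0507 = 0.9518
[HCO3⁻] = α₁ × DIC = 0.9518 × 8.01 = 7.62 mmol/kg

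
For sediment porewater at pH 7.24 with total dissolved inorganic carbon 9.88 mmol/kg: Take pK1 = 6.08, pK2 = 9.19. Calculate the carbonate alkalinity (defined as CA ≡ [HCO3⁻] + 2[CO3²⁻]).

CA = 9.35 mmol/kg

CA = [HCO3⁻] + 2[CO3²⁻] = (α₁ + 2α₂)·DIC
At pH 7.24: [H⁺]/K1 = 10^-1.16 = 0.069183, K2/[H⁺] = 10^-1.95 = 0.011220
α₁ = 1/(1 + 0.069183 + 0.011220) = 1/1.0804 = 0.9256; α₂ = α₁·K2/[H⁺] = 0.01039
α₁ + 2α₂ = 0.9464
CA = 0.9464 × 9.88 = 9.35 mmol/kg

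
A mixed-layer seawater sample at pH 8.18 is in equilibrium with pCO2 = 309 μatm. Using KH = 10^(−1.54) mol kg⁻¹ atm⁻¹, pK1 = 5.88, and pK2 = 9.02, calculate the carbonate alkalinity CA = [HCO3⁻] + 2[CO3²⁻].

[CO2*] = KH · pCO2 = 10^(−1.54) × 309×10^-6 = 8.912×10^-6 mol/kg
α₀ = 1/(1 + K1/[H⁺] + K1K2/[H⁺]²) = 1/(1 + 10^+2.30 + 10^+1.46) = 0.004360
DIC = [CO2*]/α₀ = 8.912×10^-6 / 0.004360 = 2.044 mmol/kg
CA = (α₁ + 2α₂)·DIC = (0.8699 + 2×0.1257) × 2.044 = 2.29 mmol/kg

CA = 2.29 mmol/kg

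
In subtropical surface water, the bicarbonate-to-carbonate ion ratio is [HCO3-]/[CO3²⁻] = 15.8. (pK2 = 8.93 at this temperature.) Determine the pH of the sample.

pH = 7.73

From K2 = [H⁺][CO3²⁻]/[HCO3-]:  pH = pK2 − log₁₀([HCO3-]/[CO3²⁻])
log₁₀(15.8) = +1.199
pH = 8.93 − (+1.199) = 7.73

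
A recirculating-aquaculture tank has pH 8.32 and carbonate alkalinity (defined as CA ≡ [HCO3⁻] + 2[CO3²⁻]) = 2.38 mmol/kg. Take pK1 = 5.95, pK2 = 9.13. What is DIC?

CA = [HCO3⁻] + 2[CO3²⁻] = (α₁ + 2α₂)·DIC
At pH 8.32: [H⁺]/K1 = 10^-2.37 = 0.0042658, K2/[H⁺] = 10^-0.81 = 0.15488
α₁ = 1/(1 + 0.0042658 + 0.15488) = 1/1.1591 = 0.8627; α₂ = α₁·K2/[H⁺] = 0.1336
α₁ + 2α₂ = 1.1299
DIC = CA / (α₁ + 2α₂) = 2.38 / 1.1299 = 2.11 mmol/kg

DIC = 2.11 mmol/kg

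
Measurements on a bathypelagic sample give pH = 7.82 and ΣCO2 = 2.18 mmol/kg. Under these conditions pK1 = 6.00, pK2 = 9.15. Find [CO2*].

α₀ = 1 / (1 + K1/[H⁺] + K1K2/[H⁺]²) = 1 / (1 + 10^+1.82 + 10^+0.49)
   = 1 / (1 + 66.069 + 3.0903) = 1/70.160 = 0.01425
[CO2*] = α₀ × DIC = 0.01425 × 2.18 = 0.0311 mmol/kg

[CO2*] = 0.0311 mmol/kg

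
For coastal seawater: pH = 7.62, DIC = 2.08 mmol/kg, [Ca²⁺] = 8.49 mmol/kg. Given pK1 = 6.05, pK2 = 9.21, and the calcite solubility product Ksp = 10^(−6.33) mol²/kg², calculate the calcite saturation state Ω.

Ω = 0.922

α₂ = 1 / (1 + [H⁺]/K2 + [H⁺]²/(K1K2)) = 1 / (1 + 10^+1.59 + 10^+0.02)
   = 1 / (1 + 38.905 + 1.0471) = 1/40.952 = 0.02442
[CO3²⁻] = α₂ × DIC = 0.02442 × 2.08 = 0.05079 mmol/kg
Ksp = 10^(−6.33) = 4.677×10^-7
Ω = [Ca²⁺][CO3²⁻]/Ksp = (8.49×10^-3)(5.079×10^-5) / 4.677×10^-7 = 0.922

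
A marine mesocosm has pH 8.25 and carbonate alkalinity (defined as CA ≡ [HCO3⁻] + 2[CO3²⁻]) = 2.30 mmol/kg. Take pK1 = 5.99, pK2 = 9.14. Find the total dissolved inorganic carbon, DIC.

DIC = 2.07 mmol/kg

CA = [HCO3⁻] + 2[CO3²⁻] = (α₁ + 2α₂)·DIC
At pH 8.25: [H⁺]/K1 = 10^-2.26 = 0.0054954, K2/[H⁺] = 10^-0.89 = 0.12882
α₁ = 1/(1 + 0.0054954 + 0.12882) = 1/1.1343 = 0.8816; α₂ = α₁·K2/[H⁺] = 0.1136
α₁ + 2α₂ = 1.1087
DIC = CA / (α₁ + 2α₂) = 2.30 / 1.1087 = 2.07 mmol/kg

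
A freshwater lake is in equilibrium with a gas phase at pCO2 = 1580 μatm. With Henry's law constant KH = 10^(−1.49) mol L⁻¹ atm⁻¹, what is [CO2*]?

[CO2*] = 51.1 μmol/L

KH = 10^(−1.49) = 3.236×10^-2 mol L⁻¹ atm⁻¹
[CO2*] = KH · pCO2 = 3.236×10^-2 × 1580×10^-6 atm = 5.11×10^-5 mol/L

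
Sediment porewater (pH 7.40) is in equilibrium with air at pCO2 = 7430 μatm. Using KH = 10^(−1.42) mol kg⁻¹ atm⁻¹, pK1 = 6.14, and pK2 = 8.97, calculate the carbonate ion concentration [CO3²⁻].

[CO2*] = KH · pCO2 = 10^(−1.42) × 7430×10^-6 = 2.825×10^-4 mol/kg
α₀ = 1/(1 + K1/[H⁺] + K1K2/[H⁺]²) = 1/(1 + 10^+1.26 + 10^-0.31) = 0.05080
DIC = [CO2*]/α₀ = 2.825×10^-4 / 0.05080 = 5.561 mmol/kg
[CO3²⁻] = α₂·DIC; α₂ = 0.02488, so [CO3²⁻] = 0.02488 × 5.561 = 0.138 mmol/kg

[CO3²⁻] = 0.138 mmol/kg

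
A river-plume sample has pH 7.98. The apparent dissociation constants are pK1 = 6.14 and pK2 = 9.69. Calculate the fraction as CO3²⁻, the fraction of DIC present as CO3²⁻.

α₂ = 0.0189

α₂ = 1 / (1 + [H⁺]/K2 + [H⁺]²/(K1K2)) = 1 / (1 + 10^+1.71 + 10^-0.13)
   = 1 / (1 + 51.286 + 0.74131) = 1/53.027 = 0.01886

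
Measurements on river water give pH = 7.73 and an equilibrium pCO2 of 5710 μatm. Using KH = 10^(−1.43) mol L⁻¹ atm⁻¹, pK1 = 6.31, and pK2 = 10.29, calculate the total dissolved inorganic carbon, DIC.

[CO2*] = KH · pCO2 = 10^(−1.43) × 5710×10^-6 = 2.121×10^-4 mol/L
α₀ = 1/(1 + K1/[H⁺] + K1K2/[H⁺]²) = 1/(1 + 10^+1.42 + 10^-1.14) = 0.03653
DIC = [CO2*]/α₀ = 2.121×10^-4 / 0.03653 = 5.81 mmol/L

DIC = 5.81 mmol/L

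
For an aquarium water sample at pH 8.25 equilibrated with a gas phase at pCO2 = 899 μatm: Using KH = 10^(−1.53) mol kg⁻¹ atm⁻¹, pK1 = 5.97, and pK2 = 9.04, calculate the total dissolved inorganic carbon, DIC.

DIC = 5.90 mmol/kg

[CO2*] = KH · pCO2 = 10^(−1.53) × 899×10^-6 = 2.653×10^-5 mol/kg
α₀ = 1/(1 + K1/[H⁺] + K1K2/[H⁺]²) = 1/(1 + 10^+2.28 + 10^+1.49) = 0.004495
DIC = [CO2*]/α₀ = 2.653×10^-5 / 0.004495 = 5.90 mmol/kg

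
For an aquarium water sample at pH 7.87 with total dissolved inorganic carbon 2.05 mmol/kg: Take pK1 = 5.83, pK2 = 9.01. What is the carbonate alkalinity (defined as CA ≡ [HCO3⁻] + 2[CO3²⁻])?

CA = 2.17 mmol/kg

CA = [HCO3⁻] + 2[CO3²⁻] = (α₁ + 2α₂)·DIC
At pH 7.87: [H⁺]/K1 = 10^-2.04 = 0.0091201, K2/[H⁺] = 10^-1.14 = 0.072444
α₁ = 1/(1 + 0.0091201 + 0.072444) = 1/1.0816 = 0.9246; α₂ = α₁·K2/[H⁺] = 0.06698
α₁ + 2α₂ = 1.0585
CA = 1.0585 × 2.05 = 2.17 mmol/kg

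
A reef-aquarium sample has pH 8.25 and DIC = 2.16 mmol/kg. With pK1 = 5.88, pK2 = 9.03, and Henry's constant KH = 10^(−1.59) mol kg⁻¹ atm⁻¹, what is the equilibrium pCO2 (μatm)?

α₀ = 1 / (1 + K1/[H⁺] + K1K2/[H⁺]²) = 1 / (1 + 10^+2.37 + 10^+1.59)
   = 1 / (1 + 234.42 + 38.905) = 1/274.33 = 0.003645
[CO2*] = α₀ × DIC = 0.003645 × 2.16 = 0.007874 mmol/kg = 7.874 μmol/kg
pCO2 = [CO2*]/KH = 7.874×10^-6 / 2.570×10^-2 = 306 μatm

pCO2 = 306 μatm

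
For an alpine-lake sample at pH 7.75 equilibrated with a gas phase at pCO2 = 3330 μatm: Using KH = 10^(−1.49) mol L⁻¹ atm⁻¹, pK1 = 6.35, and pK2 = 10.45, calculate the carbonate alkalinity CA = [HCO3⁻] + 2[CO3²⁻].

CA = 2.72 mmol/L

[CO2*] = KH · pCO2 = 10^(−1.49) × 3330×10^-6 = 1.078×10^-4 mol/L
α₀ = 1/(1 + K1/[H⁺] + K1K2/[H⁺]²) = 1/(1 + 10^+1.40 + 10^-1.30) = 0.03821
DIC = [CO2*]/α₀ = 1.078×10^-4 / 0.03821 = 2.820 mmol/L
CA = (α₁ + 2α₂)·DIC = (0.9599 + 2×0.001915) × 2.820 = 2.72 mmol/L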